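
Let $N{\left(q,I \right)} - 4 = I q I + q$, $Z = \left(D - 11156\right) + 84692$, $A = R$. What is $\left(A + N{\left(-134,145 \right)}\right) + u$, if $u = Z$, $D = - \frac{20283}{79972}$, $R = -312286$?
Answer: $- \frac{244412845843}{79972} \approx -3.0562 \cdot 10^{6}$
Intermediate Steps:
$D = - \frac{20283}{79972}$ ($D = \left(-20283\right) \frac{1}{79972} = - \frac{20283}{79972} \approx -0.25363$)
$A = -312286$
$Z = \frac{5880800709}{79972}$ ($Z = \left(- \frac{20283}{79972} - 11156\right) + 84692 = - \frac{892187915}{79972} + 84692 = \frac{5880800709}{79972} \approx 73536.0$)
$u = \frac{5880800709}{79972} \approx 73536.0$
$N{\left(q,I \right)} = 4 + q + q I^{2}$ ($N{\left(q,I \right)} = 4 + \left(I q I + q\right) = 4 + \left(q I^{2} + q\right) = 4 + \left(q + q I^{2}\right) = 4 + q + q I^{2}$)
$\left(A + N{\left(-134,145 \right)}\right) + u = \left(-312286 - \left(130 + 2817350\right)\right) + \frac{5880800709}{79972} = \left(-312286 - 2817480\right) + \frac{5880800709}{79972} = -3129766 + \frac{5880800709}{79972} = - \frac{244412845843}{79972}$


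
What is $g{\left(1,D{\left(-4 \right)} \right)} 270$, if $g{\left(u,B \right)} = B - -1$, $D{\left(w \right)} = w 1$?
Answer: $-810$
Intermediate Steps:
$D{\left(w \right)} = w$
$g{\left(u,B \right)} = 1 + B$ ($g{\left(u,B \right)} = B + 1 = 1 + B$)
$g{\left(1,D{\left(-4 \right)} \right)} 270 = \left(1 - 4\right) 270 = \left(-3\right) 270 = -810$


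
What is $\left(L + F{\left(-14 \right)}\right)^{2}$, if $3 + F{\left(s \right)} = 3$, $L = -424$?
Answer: $179776$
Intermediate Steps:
$F{\left(s \right)} = 0$ ($F{\left(s \right)} = -3 + 3 = 0$)
$\left(L + F{\left(-14 \right)}\right)^{2} = \left(-424 + 0\right)^{2} = \left(-424\right)^{2} = 179776$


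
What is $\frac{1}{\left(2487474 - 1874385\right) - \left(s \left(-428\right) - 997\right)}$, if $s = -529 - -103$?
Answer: $\frac{1}{431758} \approx 2.3161 \cdot 10^{-6}$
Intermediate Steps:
$s = -426$ ($s = -529 + 103 = -426$)
$\frac{1}{\left(2487474 - 1874385\right) - \left(s \left(-428\right) - 997\right)} = \frac{1}{\left(2487474 - 1874385\right) - \left(\left(-426\right) \left(-428\right) - 997\right)} = \frac{1}{\left(2487474 - 1874385\right) - \left(182328 - 997\right)} = \frac{1}{613089 - 181331} = \frac{1}{431758}$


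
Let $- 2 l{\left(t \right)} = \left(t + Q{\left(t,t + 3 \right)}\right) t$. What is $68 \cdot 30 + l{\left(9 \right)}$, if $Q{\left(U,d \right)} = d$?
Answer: $\frac{3891}{2} \approx 1945.5$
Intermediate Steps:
$l{\left(t \right)} = - \frac{t \left(3 + 2 t\right)}{2}$ ($l{\left(t \right)} = - \frac{\left(t + \left(t + 3\right)\right) t}{2} = - \frac{\left(t + \left(3 + t\right)\right) t}{2} = - \frac{\left(3 + 2 t\right) t}{2} = - \frac{t \left(3 + 2 t\right)}{2}$)
$68 \cdot 30 + l{\left(9 \right)} = 68 \cdot 30 - \frac{9 \left(3 + 2 \cdot 9\right)}{2} = 2040 - \frac{9 \left(3 + 18\right)}{2} = 2040 - \frac{9}{2} \cdot 21 = 2040 - \frac{189}{2} = \frac{3891}{2}$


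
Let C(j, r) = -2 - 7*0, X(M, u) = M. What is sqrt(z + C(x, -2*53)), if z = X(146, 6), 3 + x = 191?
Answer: 12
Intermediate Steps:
x = 188 (x = -3 + 191 = 188)
C(j, r) = -2 (C(j, r) = -2 + 0 = -2)
z = 146
sqrt(z + C(x, -2*53)) = sqrt(146 - 2) = sqrt(144) = 12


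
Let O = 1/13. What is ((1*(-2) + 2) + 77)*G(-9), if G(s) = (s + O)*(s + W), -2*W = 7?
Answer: 111650/13 ≈ 8588.5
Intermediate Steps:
O = 1/13 ≈ 0.076923
W = -7/2 (W = -½*7 = -7/2 ≈ -3.5000)
G(s) = (-7/2 + s)*(1/13 + s) (G(s) = (s + 1/13)*(s - 7/2) = (1/13 + s)*(-7/2 + s) = (-7/2 + s)*(1/13 + s))
((1*(-2) + 2) + 77)*G(-9) = ((1*(-2) + 2) + 77)*(-7/26 + (-9)² - 89/26*(-9)) = ((-2 + 2) + 77)*(-7/26 + 81 + 801/26) = (0 + 77)*(1450/13) = 77*(1450/13) = 111650/13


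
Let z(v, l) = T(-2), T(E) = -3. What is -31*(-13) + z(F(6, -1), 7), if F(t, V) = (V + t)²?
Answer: 400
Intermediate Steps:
z(v, l) = -3
-31*(-13) + z(F(6, -1), 7) = -31*(-13) - 3 = 403 - 3 = 400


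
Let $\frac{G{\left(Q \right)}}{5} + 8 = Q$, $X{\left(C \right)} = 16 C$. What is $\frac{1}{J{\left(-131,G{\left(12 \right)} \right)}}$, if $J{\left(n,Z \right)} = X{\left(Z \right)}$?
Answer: $\frac{1}{320} \approx 0.003125$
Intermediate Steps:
$G{\left(Q \right)} = -40 + 5 Q$
$J{\left(n,Z \right)} = 16 Z$
$\frac{1}{J{\left(-131,G{\left(12 \right)} \right)}} = \frac{1}{16 \left(-40 + 5 \cdot 12\right)} = \frac{1}{16 \left(-40 + 60\right)} = \frac{1}{16 \cdot 20} = \frac{1}{320}$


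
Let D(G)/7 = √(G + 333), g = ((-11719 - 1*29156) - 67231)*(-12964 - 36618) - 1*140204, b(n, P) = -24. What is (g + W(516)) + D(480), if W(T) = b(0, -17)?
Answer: 5359971464 + 7*√813 ≈ 5.3600e+9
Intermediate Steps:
W(T) = -24
g = 5359971488 (g = ((-11719 - 29156) - 67231)*(-49582) - 140204 = (-40875 - 67231)*(-49582) - 140204 = -108106*(-49582) - 140204 = 5360111692 - 140204 = 5359971488)
D(G) = 7*√(333 + G) (D(G) = 7*√(G + 333) = 7*√(333 + G))
(g + W(516)) + D(480) = (5359971488 - 24) + 7*√(333 + 480) = 5359971464 + 7*√813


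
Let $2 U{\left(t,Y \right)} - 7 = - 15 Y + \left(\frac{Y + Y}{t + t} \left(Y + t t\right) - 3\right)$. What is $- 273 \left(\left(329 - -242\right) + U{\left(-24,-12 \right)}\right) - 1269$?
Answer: $-220761$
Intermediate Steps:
$U{\left(t,Y \right)} = 2 - \frac{15 Y}{2} + \frac{Y \left(Y + t^{2}\right)}{2 t}$ ($U{\left(t,Y \right)} = \frac{7}{2} + \frac{- 15 Y + \left(\frac{Y + Y}{t + t} \left(Y + t t\right) - 3\right)}{2} = \frac{7}{2} + \frac{- 15 Y + \left(\frac{2 Y}{2 t} \left(Y + t^{2}\right) - 3\right)}{2} = \frac{7}{2} + \frac{- 15 Y + \left(2 Y \frac{1}{2 t} \left(Y + t^{2}\right) - 3\right)}{2} = \frac{7}{2} + \frac{- 15 Y + \left(\frac{Y}{t} \left(Y + t^{2}\right) - 3\right)}{2} = \frac{7}{2} + \frac{- 15 Y + \left(\frac{Y \left(Y + t^{2}\right)}{t} - 3\right)}{2} = \frac{7}{2} + \frac{- 15 Y + \left(-3 + \frac{Y \left(Y + t^{2}\right)}{t}\right)}{2} = \frac{7}{2} + \frac{-3 - 15 Y + \frac{Y \left(Y + t^{2}\right)}{t}}{2} = \frac{7}{2} - \left(\frac{3}{2} + \frac{15 Y}{2} - \frac{Y \left(Y + t^{2}\right)}{2 t}\right) = 2 - \frac{15 Y}{2} + \frac{Y \left(Y + t^{2}\right)}{2 t}$)
$- 273 \left(\left(329 - -242\right) + U{\left(-24,-12 \right)}\right) - 1269 = - 273 \left(\left(329 - -242\right) + \frac{\left(-12\right)^{2} - 24 \left(4 - -180 - -288\right)}{2 \left(-24\right)}\right) - 1269 = - 273 \left(\left(329 + 242\right) + \frac{1}{2} \left(- \frac{1}{24}\right) \left(144 - 24 \left(4 + 180 + 288\right)\right)\right) - 1269 = - 273 \left(571 + \frac{1}{2} \left(- \frac{1}{24}\right) \left(144 - 11328\right)\right) - 1269 = - 273 \left(571 + \frac{1}{2} \left(- \frac{1}{24}\right) \left(-11184\right)\right) - 1269 = - 273 \left(571 + 233\right) - 1269 = \left(-273\right) 804 - 1269 = -219492 - 1269 = -220761$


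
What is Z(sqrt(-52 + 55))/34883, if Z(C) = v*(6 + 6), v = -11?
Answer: -132/34883 ≈ -0.0037841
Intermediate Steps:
Z(C) = -132 (Z(C) = -11*(6 + 6) = -11*12 = -132)
Z(sqrt(-52 + 55))/34883 = -132/34883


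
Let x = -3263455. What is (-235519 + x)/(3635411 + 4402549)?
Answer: -1749487/4018980 ≈ -0.43531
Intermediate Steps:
(-235519 + x)/(3635411 + 4402549) = (-235519 - 3263455)/(3635411 + 4402549) = -3498974/8037960 = -3498974*1/8037960 = -1749487/4018980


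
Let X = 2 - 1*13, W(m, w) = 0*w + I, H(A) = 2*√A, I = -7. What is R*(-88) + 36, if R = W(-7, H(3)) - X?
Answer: -316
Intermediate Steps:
W(m, w) = -7 (W(m, w) = 0*w - 7 = 0 - 7 = -7)
X = -11 (X = 2 - 13 = -11)
R = 4 (R = -7 - 1*(-11) = -7 + 11 = 4)
R*(-88) + 36 = 4*(-88) + 36 = -352 + 36 = -316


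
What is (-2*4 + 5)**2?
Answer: 9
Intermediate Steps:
(-2*4 + 5)**2 = (-8 + 5)**2 = (-3)**2 = 9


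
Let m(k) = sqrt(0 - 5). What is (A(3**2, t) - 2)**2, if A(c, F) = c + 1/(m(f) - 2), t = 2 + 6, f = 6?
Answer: 2*(-38*I + 91*sqrt(5))/(-I + 4*sqrt(5)) ≈ 45.877 - 3.3679*I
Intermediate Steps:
m(k) = I*sqrt(5) (m(k) = sqrt(-5) = I*sqrt(5))
t = 8
A(c, F) = c + 1/(-2 + I*sqrt(5)) (A(c, F) = c + 1/(I*sqrt(5) - 2) = c + 1/(-2 + I*sqrt(5)))
(A(3**2, t) - 2)**2 = ((-2/9 + 3**2 - I*sqrt(5)/9) - 2)**2 = ((-2/9 + 9 - I*sqrt(5)/9) - 2)**2 = ((79/9 - I*sqrt(5)/9) - 2)**2 = (61/9 - I*sqrt(5)/9)**2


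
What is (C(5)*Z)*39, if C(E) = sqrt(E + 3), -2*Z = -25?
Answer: 975*sqrt(2) ≈ 1378.9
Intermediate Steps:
Z = 25/2 (Z = -1/2*(-25) = 25/2 ≈ 12.500)
C(E) = sqrt(3 + E)
(C(5)*Z)*39 = (sqrt(3 + 5)*(25/2))*39 = (sqrt(8)*(25/2))*39 = ((2*sqrt(2))*(25/2))*39 = (25*sqrt(2))*39 = 975*sqrt(2)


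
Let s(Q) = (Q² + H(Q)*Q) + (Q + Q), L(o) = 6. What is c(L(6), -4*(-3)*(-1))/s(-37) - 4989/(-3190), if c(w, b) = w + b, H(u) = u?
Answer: 1105963/708180 ≈ 1.5617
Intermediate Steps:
c(w, b) = b + w
s(Q) = 2*Q + 2*Q² (s(Q) = (Q² + Q*Q) + (Q + Q) = (Q² + Q²) + 2*Q = 2*Q² + 2*Q = 2*Q + 2*Q²)
c(L(6), -4*(-3)*(-1))/s(-37) - 4989/(-3190) = (-4*(-3)*(-1) + 6)/((2*(-37)*(1 - 37))) - 4989/(-3190) = (12*(-1) + 6)/((2*(-37)*(-36))) - 4989*(-1/3190) = (-12 + 6)/2664 + 4989/3190 = -6*1/2664 + 4989/3190 = -1/444 + 4989/3190 = 1105963/708180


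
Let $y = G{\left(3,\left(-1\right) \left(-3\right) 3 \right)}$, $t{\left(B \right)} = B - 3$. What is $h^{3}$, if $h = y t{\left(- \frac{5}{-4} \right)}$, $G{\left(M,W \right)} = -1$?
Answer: $\frac{343}{64} \approx 5.3594$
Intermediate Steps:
$t{\left(B \right)} = -3 + B$
$y = -1$
$h = \frac{7}{4}$ ($h = - (-3 - \frac{5}{-4}) = - (-3 - - \frac{5}{4}) = - (-3 + \frac{5}{4}) = \left(-1\right) \left(- \frac{7}{4}\right) = \frac{7}{4} \approx 1.75$)
$h^{3} = \left(\frac{7}{4}\right)^{3} = \frac{343}{64}$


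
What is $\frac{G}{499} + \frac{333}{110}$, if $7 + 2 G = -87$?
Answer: $\frac{160997}{54890} \approx 2.9331$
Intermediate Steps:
$G = -47$ ($G = - \frac{7}{2} + \frac{1}{2} \left(-87\right) = - \frac{7}{2} - \frac{87}{2} = -47$)
$\frac{G}{499} + \frac{333}{110} = - \frac{47}{499} + \frac{333}{110} = \frac{160997}{54890}$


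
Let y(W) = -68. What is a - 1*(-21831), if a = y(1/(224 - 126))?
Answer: 21763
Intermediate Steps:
a = -68
a - 1*(-21831) = -68 - 1*(-21831) = -68 + 21831 = 21763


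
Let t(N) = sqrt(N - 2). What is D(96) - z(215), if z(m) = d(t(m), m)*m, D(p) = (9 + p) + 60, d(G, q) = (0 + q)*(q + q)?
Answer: -19876585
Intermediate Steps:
t(N) = sqrt(-2 + N)
d(G, q) = 2*q**2 (d(G, q) = q*(2*q) = 2*q**2)
D(p) = 69 + p
z(m) = 2*m**3 (z(m) = (2*m**2)*m = 2*m**3)
D(96) - z(215) = (69 + 96) - 2*215**3 = 165 - 2*9938375 = 165 - 1*19876750 = 165 - 19876750 = -19876585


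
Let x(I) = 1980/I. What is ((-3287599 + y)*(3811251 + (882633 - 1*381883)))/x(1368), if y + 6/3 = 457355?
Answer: -463752896125348/55 ≈ -8.4319e+12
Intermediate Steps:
y = 457353 (y = -2 + 457355 = 457353)
((-3287599 + y)*(3811251 + (882633 - 1*381883)))/x(1368) = ((-3287599 + 457353)*(3811251 + (882633 - 1*381883)))/((1980/1368)) = (-2830246*(3811251 + (882633 - 381883)))/((1980*(1/1368))) = (-2830246*(3811251 + 500750))/(55/38) = -2830246*4312001*(38/55) = -12204023582246*38/55 = -463752896125348/55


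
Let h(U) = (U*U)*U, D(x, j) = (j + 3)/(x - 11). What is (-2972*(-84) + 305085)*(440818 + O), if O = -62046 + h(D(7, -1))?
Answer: 1680938068275/8 ≈ 2.1012e+11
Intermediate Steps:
D(x, j) = (3 + j)/(-11 + x)
h(U) = U³ (h(U) = U²*U = U³)
O = -496369/8 (O = -62046 + ((3 - 1)/(-11 + 7))³ = -62046 + (2/(-4))³ = -62046 + (-¼*2)³ = -62046 + (-½)³ = -62046 - ⅛ = -496369/8 ≈ -62046.)
(-2972*(-84) + 305085)*(440818 + O) = (-2972*(-84) + 305085)*(440818 - 496369/8) = (249648 + 305085)*(3030175/8) = 554733*(3030175/8) = 1680938068275/8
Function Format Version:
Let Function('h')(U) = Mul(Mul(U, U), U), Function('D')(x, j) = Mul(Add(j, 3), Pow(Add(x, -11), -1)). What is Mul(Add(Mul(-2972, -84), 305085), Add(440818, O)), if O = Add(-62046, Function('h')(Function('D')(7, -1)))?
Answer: Rational(1680938068275, 8) ≈ 2.1012e+11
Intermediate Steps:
Function('D')(x, j) = Mul(Pow(Add(-11, x), -1), Add(3, j)) (Function('D')(x, j) = Mul(Add(3, j), Pow(Add(-11, x), -1)) = Mul(Pow(Add(-11, x), -1), Add(3, j)))
Function('h')(U) = Pow(U, 3) (Function('h')(U) = Mul(Pow(U, 2), U) = Pow(U, 3))
O = Rational(-496369, 8) (O = Add(-62046, Pow(Mul(Pow(Add(-11, 7), -1), Add(3, -1)), 3)) = Add(-62046, Pow(Mul(Pow(-4, -1), 2), 3)) = Add(-62046, Pow(Mul(Rational(-1, 4), 2), 3)) = Add(-62046, Pow(Rational(-1, 2), 3)) = Add(-62046, Rational(-1, 8)) = Rational(-496369, 8) ≈ -62046.)
Mul(Add(Mul(-2972, -84), 305085), Add(440818, O)) = Mul(Add(Mul(-2972, -84), 305085), Add(440818, Rational(-496369, 8))) = Mul(Add(249648, 305085), Rational(3030175, 8)) = Mul(554733, Rational(3030175, 8)) = Rational(1680938068275, 8)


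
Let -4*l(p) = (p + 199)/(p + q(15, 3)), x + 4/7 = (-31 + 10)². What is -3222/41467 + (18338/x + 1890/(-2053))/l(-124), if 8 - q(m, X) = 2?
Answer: 5042451079163522/19684589124975 ≈ 256.16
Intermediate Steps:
q(m, X) = 6 (q(m, X) = 8 - 1*2 = 8 - 2 = 6)
x = 3083/7 (x = -4/7 + (-31 + 10)² = -4/7 + (-21)² = -4/7 + 441 = 3083/7 ≈ 440.43)
l(p) = -(199 + p)/(4*(6 + p)) (l(p) = -(p + 199)/(4*(p + 6)) = -(199 + p)/(4*(6 + p)))
-3222/41467 + (18338/x + 1890/(-2053))/l(-124) = -3222/41467 + (18338/(3083/7) + 1890/(-2053))/(((-199 - 1*(-124))/(4*(6 - 124)))) = -3222*1/41467 + (18338*(7/3083) + 1890*(-1/2053))/(((¼)*(-199 + 124)/(-118))) = -3222/41467 + (128366/3083 - 1890/2053)/(((¼)*(-1/118)*(-75))) = -3222/41467 + 257708528/(6329399*(75/472)) = -3222/41467 + (257708528/6329399)*(472/75) = -3222/41467 + 121638425216/474704925 = 5042451079163522/19684589124975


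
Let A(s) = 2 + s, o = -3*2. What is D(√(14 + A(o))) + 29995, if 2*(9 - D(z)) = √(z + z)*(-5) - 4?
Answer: 30006 + 5*2^(¾)*5^(¼)/2 ≈ 30012.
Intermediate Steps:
o = -6
D(z) = 11 + 5*√2*√z/2 (D(z) = 9 - (√(z + z)*(-5) - 4)/2 = 9 - (√(2*z)*(-5) - 4)/2 = 9 - ((√2*√z)*(-5) - 4)/2 = 9 - (-5*√2*√z - 4)/2 = 9 - (-4 - 5*√2*√z)/2 = 9 + (2 + 5*√2*√z/2) = 11 + 5*√2*√z/2)
D(√(14 + A(o))) + 29995 = (11 + 5*√2*√(√(14 + (2 - 6)))/2) + 29995 = (11 + 5*√2*√(√(14 - 4))/2) + 29995 = (11 + 5*√2*√(√10)/2) + 29995 = (11 + 5*√2*10^(¼)/2) + 29995 = (11 + 5*2^(¾)*5^(¼)/2) + 29995 = 30006 + 5*2^(¾)*5^(¼)/2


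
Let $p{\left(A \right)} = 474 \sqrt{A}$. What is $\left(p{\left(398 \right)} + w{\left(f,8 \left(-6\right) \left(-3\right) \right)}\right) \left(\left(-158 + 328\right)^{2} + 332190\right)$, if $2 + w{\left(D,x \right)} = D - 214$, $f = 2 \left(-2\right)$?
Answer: $-79439800 + 171156660 \sqrt{398} \approx 3.3351 \cdot 10^{9}$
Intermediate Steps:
$f = -4$
$w{\left(D,x \right)} = -216 + D$ ($w{\left(D,x \right)} = -2 + \left(D - 214\right) = -2 + \left(-214 + D\right) = -216 + D$)
$\left(p{\left(398 \right)} + w{\left(f,8 \left(-6\right) \left(-3\right) \right)}\right) \left(\left(-158 + 328\right)^{2} + 332190\right) = \left(474 \sqrt{398} - 220\right) \left(\left(-158 + 328\right)^{2} + 332190\right) = \left(474 \sqrt{398} - 220\right) \left(170^{2} + 332190\right) = \left(-220 + 474 \sqrt{398}\right) \left(28900 + 332190\right) = \left(-220 + 474 \sqrt{398}\right) 361090 = -79439800 + 171156660 \sqrt{398}$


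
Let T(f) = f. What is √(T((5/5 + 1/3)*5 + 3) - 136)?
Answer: I*√1137/3 ≈ 11.24*I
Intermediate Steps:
√(T((5/5 + 1/3)*5 + 3) - 136) = √(((5/5 + 1/3)*5 + 3) - 136) = √(((5*(⅕) + 1*(⅓))*5 + 3) - 136) = √(((1 + ⅓)*5 + 3) - 136) = √(((4/3)*5 + 3) - 136) = √((20/3 + 3) - 136) = √(29/3 - 136) = √(-379/3) = I*√1137/3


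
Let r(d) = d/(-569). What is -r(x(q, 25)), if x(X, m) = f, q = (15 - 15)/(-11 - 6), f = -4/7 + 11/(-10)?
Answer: -117/39830 ≈ -0.0029375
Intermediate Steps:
f = -117/70 (f = -4*⅐ + 11*(-⅒) = -4/7 - 11/10 = -117/70 ≈ -1.6714)
q = 0 (q = 0/(-17) = 0*(-1/17) = 0)
x(X, m) = -117/70
r(d) = -d/569 (r(d) = d*(-1/569) = -d/569)
-r(x(q, 25)) = -(-1)*(-117)/(569*70) = -1*117/39830 = -117/39830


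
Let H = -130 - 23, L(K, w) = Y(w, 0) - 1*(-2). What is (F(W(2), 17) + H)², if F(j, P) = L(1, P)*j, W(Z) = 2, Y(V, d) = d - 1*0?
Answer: 22201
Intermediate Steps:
Y(V, d) = d (Y(V, d) = d + 0 = d)
L(K, w) = 2 (L(K, w) = 0 - 1*(-2) = 0 + 2 = 2)
F(j, P) = 2*j
H = -153
(F(W(2), 17) + H)² = (2*2 - 153)² = (4 - 153)² = (-149)² = 22201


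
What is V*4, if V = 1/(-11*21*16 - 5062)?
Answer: -2/4379 ≈ -0.00045673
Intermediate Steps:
V = -1/8758 (V = 1/(-231*16 - 5062) = 1/(-3696 - 5062) = 1/(-8758) = -1/8758 ≈ -0.00011418)
V*4 = -1/8758*4 = -2/4379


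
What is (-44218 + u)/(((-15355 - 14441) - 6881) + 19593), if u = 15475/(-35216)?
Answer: 1557196563/601630144 ≈ 2.5883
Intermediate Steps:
u = -15475/35216 (u = 15475*(-1/35216) = -15475/35216 ≈ -0.43943)
(-44218 + u)/(((-15355 - 14441) - 6881) + 19593) = (-44218 - 15475/35216)/(((-15355 - 14441) - 6881) + 19593) = -1557196563/(35216*((-29796 - 6881) + 19593)) = -1557196563/(35216*(-36677 + 19593)) = -1557196563/35216/(-17084) = -1557196563/35216*(-1/17084) = 1557196563/601630144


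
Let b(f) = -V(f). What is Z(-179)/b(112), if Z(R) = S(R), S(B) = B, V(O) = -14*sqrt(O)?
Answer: -179*sqrt(7)/392 ≈ -1.2081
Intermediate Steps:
Z(R) = R
b(f) = 14*sqrt(f) (b(f) = -(-14)*sqrt(f) = 14*sqrt(f))
Z(-179)/b(112) = -179*sqrt(7)/392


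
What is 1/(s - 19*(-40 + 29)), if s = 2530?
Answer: 1/2739 ≈ 0.00036510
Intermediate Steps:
1/(s - 19*(-40 + 29)) = 1/(2530 - 19*(-40 + 29)) = 1/(2530 - 19*(-11)) = 1/(2530 + 209) = 1/2739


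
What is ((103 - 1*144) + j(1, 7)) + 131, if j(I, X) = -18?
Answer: 72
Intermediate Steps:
((103 - 1*144) + j(1, 7)) + 131 = ((103 - 1*144) - 18) + 131 = ((103 - 144) - 18) + 131 = (-41 - 18) + 131 = -59 + 131 = 72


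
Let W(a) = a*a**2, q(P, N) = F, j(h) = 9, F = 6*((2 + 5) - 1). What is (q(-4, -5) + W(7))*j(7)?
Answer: 3411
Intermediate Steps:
F = 36 (F = 6*(7 - 1) = 6*6 = 36)
q(P, N) = 36
W(a) = a**3
(q(-4, -5) + W(7))*j(7) = (36 + 7**3)*9 = (36 + 343)*9 = 379*9 = 3411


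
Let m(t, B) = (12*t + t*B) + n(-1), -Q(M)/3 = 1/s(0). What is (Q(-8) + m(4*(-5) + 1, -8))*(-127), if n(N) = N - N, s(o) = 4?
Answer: 38989/4 ≈ 9747.3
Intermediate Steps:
n(N) = 0
Q(M) = -3/4
m(t, B) = 12*t + B*t (m(t, B) = (12*t + t*B) + 0 = (12*t + B*t) + 0 = 12*t + B*t)
(Q(-8) + m(4*(-5) + 1, -8))*(-127) = (-3/4 + (4*(-5) + 1)*(12 - 8))*(-127) = (-3/4 + (-20 + 1)*4)*(-127) = (-3/4 - 19*4)*(-127) = (-3/4 - 76)*(-127) = -307/4*(-127) = 38989/4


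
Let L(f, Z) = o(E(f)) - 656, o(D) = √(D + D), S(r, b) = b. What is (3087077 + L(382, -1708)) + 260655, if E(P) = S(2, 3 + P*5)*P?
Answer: 3347076 + 2*√365383 ≈ 3.3483e+6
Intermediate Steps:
E(P) = P*(3 + 5*P) (E(P) = (3 + P*5)*P = (3 + 5*P)*P = P*(3 + 5*P))
o(D) = √2*√D (o(D) = √(2*D) = √2*√D)
L(f, Z) = -656 + √2*√(f*(3 + 5*f)) (L(f, Z) = √2*√(f*(3 + 5*f)) - 656 = -656 + √2*√(f*(3 + 5*f)))
(3087077 + L(382, -1708)) + 260655 = (3087077 + (-656 + √2*√(382*(3 + 5*382)))) + 260655 = (3087077 + (-656 + √2*√(382*(3 + 1910)))) + 260655 = (3087077 + (-656 + √2*√(382*1913))) + 260655 = (3087077 + (-656 + √2*√730766)) + 260655 = (3087077 + (-656 + 2*√365383)) + 260655 = (3086421 + 2*√365383) + 260655 = 3347076 + 2*√365383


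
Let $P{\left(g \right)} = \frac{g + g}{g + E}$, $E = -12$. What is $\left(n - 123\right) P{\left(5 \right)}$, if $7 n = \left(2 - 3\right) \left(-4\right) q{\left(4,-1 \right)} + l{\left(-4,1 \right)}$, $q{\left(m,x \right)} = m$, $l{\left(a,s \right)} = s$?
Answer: $\frac{8440}{49} \approx 172.24$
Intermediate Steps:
$P{\left(g \right)} = \frac{2 g}{-12 + g}$ ($P{\left(g \right)} = \frac{g + g}{g - 12} = \frac{2 g}{-12 + g}$)
$n = \frac{17}{7}$ ($n = \frac{\left(2 - 3\right) \left(-4\right) 4 + 1}{7} = \frac{\left(-1\right) \left(-4\right) 4 + 1}{7} = \frac{4 \cdot 4 + 1}{7} = \frac{16 + 1}{7} = \frac{1}{7} \cdot 17 = \frac{17}{7} \approx 2.4286$)
$\left(n - 123\right) P{\left(5 \right)} = \left(\frac{17}{7} - 123\right) 2 \cdot 5 \frac{1}{-12 + 5} = - \frac{844 \cdot 2 \cdot 5 \frac{1}{-7}}{7} = - \frac{844 \cdot 2 \cdot 5 \left(- \frac{1}{7}\right)}{7} = \left(- \frac{844}{7}\right) \left(- \frac{10}{7}\right) = \frac{8440}{49}$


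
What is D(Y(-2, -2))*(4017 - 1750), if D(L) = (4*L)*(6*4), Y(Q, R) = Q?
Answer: -435264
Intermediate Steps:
D(L) = 96*L (D(L) = (4*L)*24 = 96*L)
D(Y(-2, -2))*(4017 - 1750) = (96*(-2))*(4017 - 1750) = -192*2267 = -435264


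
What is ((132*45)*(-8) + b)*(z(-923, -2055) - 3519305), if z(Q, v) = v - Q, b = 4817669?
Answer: -16793009035113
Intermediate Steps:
((132*45)*(-8) + b)*(z(-923, -2055) - 3519305) = ((132*45)*(-8) + 4817669)*((-2055 - 1*(-923)) - 3519305) = (5940*(-8) + 4817669)*((-2055 + 923) - 3519305) = (-47520 + 4817669)*(-1132 - 3519305) = 4770149*(-3520437) = -16793009035113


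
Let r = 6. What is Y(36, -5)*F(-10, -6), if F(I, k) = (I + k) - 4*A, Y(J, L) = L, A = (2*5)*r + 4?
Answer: 1360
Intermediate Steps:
A = 64 (A = (2*5)*6 + 4 = 10*6 + 4 = 60 + 4 = 64)
F(I, k) = -256 + I + k (F(I, k) = (I + k) - 4*64 = (I + k) - 256 = -256 + I + k)
Y(36, -5)*F(-10, -6) = -5*(-256 - 10 - 6) = -5*(-272) = 1360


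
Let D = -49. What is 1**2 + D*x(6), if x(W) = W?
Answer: -293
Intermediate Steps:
1**2 + D*x(6) = 1**2 - 49*6 = 1 - 294 = -293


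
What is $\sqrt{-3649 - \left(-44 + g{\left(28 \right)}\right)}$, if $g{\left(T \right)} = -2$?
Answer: $i \sqrt{3603} \approx 60.025 i$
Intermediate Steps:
$\sqrt{-3649 - \left(-44 + g{\left(28 \right)}\right)} = \sqrt{-3649 - -46} = \sqrt{-3649 + \left(\left(-74 + 118\right) + 2\right)} = \sqrt{-3649 + \left(44 + 2\right)} = \sqrt{-3649 + 46} = \sqrt{-3603} = i \sqrt{3603}$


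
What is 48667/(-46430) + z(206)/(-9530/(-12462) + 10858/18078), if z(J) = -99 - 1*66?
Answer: -12089514868598/99178264045 ≈ -121.90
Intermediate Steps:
z(J) = -165 (z(J) = -99 - 66 = -165)
48667/(-46430) + z(206)/(-9530/(-12462) + 10858/18078) = 48667/(-46430) - 165/(-9530/(-12462) + 10858/18078) = 48667*(-1/46430) - 165/(-9530*(-1/12462) + 10858*(1/18078)) = -48667/46430 - 165/(4765/6231 + 5429/9039) = -48667/46430 - 165/8544326/6258001 = -48667/46430 - 165*6258001/8544326 = -48667/46430 - 1032570165/8544326 = -12089514868598/99178264045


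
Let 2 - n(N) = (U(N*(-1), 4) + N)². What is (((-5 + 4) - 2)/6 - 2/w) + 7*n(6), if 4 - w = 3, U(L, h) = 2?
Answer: -873/2 ≈ -436.50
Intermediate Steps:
w = 1 (w = 4 - 1*3 = 4 - 3 = 1)
n(N) = 2 - (2 + N)²
(((-5 + 4) - 2)/6 - 2/w) + 7*n(6) = (((-5 + 4) - 2)/6 - 2/1) + 7*(2 - (2 + 6)²) = ((-1 - 2)*(⅙) - 2*1) + 7*(2 - 1*8²) = (-3*⅙ - 2) + 7*(2 - 1*64) = (-½ - 2) + 7*(2 - 64) = -5/2 + 7*(-62) = -5/2 - 434 = -873/2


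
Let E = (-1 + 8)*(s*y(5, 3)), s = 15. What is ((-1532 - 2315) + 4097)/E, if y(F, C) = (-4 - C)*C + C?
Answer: -25/189 ≈ -0.13228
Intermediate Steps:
y(F, C) = C + C*(-4 - C) (y(F, C) = C*(-4 - C) + C = C + C*(-4 - C))
E = -1890 (E = (-1 + 8)*(15*(-1*3*(3 + 3))) = 7*(15*(-1*3*6)) = 7*(15*(-18)) = 7*(-270) = -1890)
((-1532 - 2315) + 4097)/E = ((-1532 - 2315) + 4097)/(-1890) = (-3847 + 4097)*(-1/1890) = 250*(-1/1890) = -25/189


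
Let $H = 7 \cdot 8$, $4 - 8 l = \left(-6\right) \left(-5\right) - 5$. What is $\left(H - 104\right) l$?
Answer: $126$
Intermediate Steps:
$l = - \frac{21}{8}$ ($l = \frac{1}{2} - \frac{\left(-6\right) \left(-5\right) - 5}{8} = \frac{1}{2} - \frac{30 - 5}{8} = \frac{1}{2} - \frac{25}{8} = - \frac{21}{8} \approx -2.625$)
$H = 56$
$\left(H - 104\right) l = \left(56 - 104\right) \left(- \frac{21}{8}\right) = \left(-48\right) \left(- \frac{21}{8}\right) = 126$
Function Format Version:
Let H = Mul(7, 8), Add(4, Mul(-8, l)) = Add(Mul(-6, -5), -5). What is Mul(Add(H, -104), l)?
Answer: 126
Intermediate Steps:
l = Rational(-21, 8) (l = Add(Rational(1, 2), Mul(Rational(-1, 8), Add(Mul(-6, -5), -5))) = Add(Rational(1, 2), Mul(Rational(-1, 8), Add(30, -5))) = Add(Rational(1, 2), Mul(Rational(-1, 8), 25)) = Add(Rational(1, 2), Rational(-25, 8)) = Rational(-21, 8) ≈ -2.6250)
H = 56
Mul(Add(H, -104), l) = Mul(Add(56, -104), Rational(-21, 8)) = Mul(-48, Rational(-21, 8)) = 126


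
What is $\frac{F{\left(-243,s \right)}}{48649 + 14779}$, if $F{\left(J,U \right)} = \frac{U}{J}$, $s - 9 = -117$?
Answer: $\frac{1}{142713} \approx 7.0071 \cdot 10^{-6}$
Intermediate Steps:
$s = -108$ ($s = 9 - 117 = -108$)
$\frac{F{\left(-243,s \right)}}{48649 + 14779} = \frac{\left(-108\right) \frac{1}{-243}}{48649 + 14779} = \frac{\left(-108\right) \left(- \frac{1}{243}\right)}{63428} = \frac{4}{9} \cdot \frac{1}{63428} = \frac{1}{142713}$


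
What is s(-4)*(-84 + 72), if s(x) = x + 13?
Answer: -108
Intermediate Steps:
s(x) = 13 + x
s(-4)*(-84 + 72) = (13 - 4)*(-84 + 72) = 9*(-12) = -108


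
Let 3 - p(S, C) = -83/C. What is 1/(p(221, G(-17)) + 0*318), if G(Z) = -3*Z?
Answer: 51/236 ≈ 0.21610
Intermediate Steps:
p(S, C) = 3 + 83/C (p(S, C) = 3 - (-83)/C = 3 + 83/C)
1/(p(221, G(-17)) + 0*318) = 1/((3 + 83/((-3*(-17)))) + 0*318) = 1/((3 + 83/51) + 0) = 1/(236/51 + 0) = 1/(236/51) = 51/236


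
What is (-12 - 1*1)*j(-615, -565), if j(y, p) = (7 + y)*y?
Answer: -4860960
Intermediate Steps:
j(y, p) = y*(7 + y)
(-12 - 1*1)*j(-615, -565) = (-12 - 1*1)*(-615*(7 - 615)) = (-12 - 1)*(-615*(-608)) = -13*373920 = -4860960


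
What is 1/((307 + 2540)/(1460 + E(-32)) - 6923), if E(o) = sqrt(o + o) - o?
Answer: -15407236420/106634898847817 + 22776*I/106634898847817 ≈ -0.00014449 + 2.1359e-10*I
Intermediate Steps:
E(o) = -o + sqrt(2)*sqrt(o) (E(o) = sqrt(2*o) - o = sqrt(2)*sqrt(o) - o = -o + sqrt(2)*sqrt(o))
1/((307 + 2540)/(1460 + E(-32)) - 6923) = 1/((307 + 2540)/(1460 + (-1*(-32) + sqrt(2)*sqrt(-32))) - 6923) = 1/(2847/(1460 + (32 + sqrt(2)*(4*I*sqrt(2)))) - 6923) = 1/(2847/(1460 + (32 + 8*I)) - 6923) = 1/(2847/(1492 + 8*I) - 6923) = 1/(2847*((1492 - 8*I)/2226128) - 6923) = 1/(2847*(1492 - 8*I)/2226128 - 6923) = 1/(-6923 + 2847*(1492 - 8*I)/2226128)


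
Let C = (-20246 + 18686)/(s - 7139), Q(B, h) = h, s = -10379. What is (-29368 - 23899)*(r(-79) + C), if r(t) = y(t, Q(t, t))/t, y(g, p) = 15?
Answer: 3716172255/691961 ≈ 5370.5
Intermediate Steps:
C = 780/8759 (C = (-20246 + 18686)/(-10379 - 7139) = -1560/(-17518) = -1560*(-1/17518) = 780/8759 ≈ 0.089051)
r(t) = 15/t
(-29368 - 23899)*(r(-79) + C) = (-29368 - 23899)*(15/(-79) + 780/8759) = -53267*(15*(-1/79) + 780/8759) = -53267*(-15/79 + 780/8759) = -53267*(-69765/691961) = 3716172255/691961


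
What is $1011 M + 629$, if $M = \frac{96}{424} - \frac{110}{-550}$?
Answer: $\frac{280928}{265} \approx 1060.1$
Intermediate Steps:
$M = \frac{113}{265}$ ($M = 96 \cdot \frac{1}{424} - - \frac{1}{5} = \frac{12}{53} + \frac{1}{5} = \frac{113}{265} \approx 0.42641$)
$1011 M + 629 = 1011 \cdot \frac{113}{265} + 629 = \frac{114243}{265} + 629 = \frac{280928}{265}$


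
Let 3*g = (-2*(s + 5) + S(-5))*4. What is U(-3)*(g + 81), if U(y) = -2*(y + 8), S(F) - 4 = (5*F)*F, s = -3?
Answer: -7430/3 ≈ -2476.7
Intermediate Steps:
S(F) = 4 + 5*F² (S(F) = 4 + (5*F)*F = 4 + 5*F²)
g = 500/3 (g = ((-2*(-3 + 5) + (4 + 5*(-5)²))*4)/3 = ((-2*2 + (4 + 5*25))*4)/3 = ((-4 + (4 + 125))*4)/3 = ((-4 + 129)*4)/3 = (125*4)/3 = (⅓)*500 = 500/3 ≈ 166.67)
U(y) = -16 - 2*y (U(y) = -2*(8 + y) = -16 - 2*y)
U(-3)*(g + 81) = (-16 - 2*(-3))*(500/3 + 81) = (-16 + 6)*(743/3) = -10*743/3 = -7430/3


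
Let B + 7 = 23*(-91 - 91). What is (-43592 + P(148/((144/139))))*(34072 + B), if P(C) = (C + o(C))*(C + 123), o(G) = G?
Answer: 626743009523/648 ≈ 9.6720e+8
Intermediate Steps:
B = -4193 (B = -7 + 23*(-91 - 91) = -7 + 23*(-182) = -7 - 4186 = -4193)
P(C) = 2*C*(123 + C) (P(C) = (C + C)*(C + 123) = (2*C)*(123 + C) = 2*C*(123 + C))
(-43592 + P(148/((144/139))))*(34072 + B) = (-43592 + 2*(148/((144/139)))*(123 + 148/((144/139))))*(34072 - 4193) = (-43592 + 2*(148/((144*(1/139))))*(123 + 148/((144*(1/139)))))*29879 = (-43592 + 2*(148/(144/139))*(123 + 148/(144/139)))*29879 = (-43592 + 2*(148*(139/144))*(123 + 148*(139/144)))*29879 = (-43592 + 2*(5143/36)*(123 + 5143/36))*29879 = (-43592 + 2*(5143/36)*(9571/36))*29879 = (-43592 + 49223653/648)*29879 = (20976037/648)*29879 = 626743009523/648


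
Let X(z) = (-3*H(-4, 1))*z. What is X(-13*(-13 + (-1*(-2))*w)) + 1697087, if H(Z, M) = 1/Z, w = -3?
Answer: 6789089/4 ≈ 1.6973e+6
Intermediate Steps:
X(z) = 3*z/4 (X(z) = (-3/(-4))*z = (-3*(-¼))*z = 3*z/4)
X(-13*(-13 + (-1*(-2))*w)) + 1697087 = 3*(-13*(-13 - 1*(-2)*(-3)))/4 + 1697087 = 3*(-13*(-13 + 2*(-3)))/4 + 1697087 = 3*(-13*(-13 - 6))/4 + 1697087 = 3*(-13*(-19))/4 + 1697087 = (¾)*247 + 1697087 = 741/4 + 1697087 = 6789089/4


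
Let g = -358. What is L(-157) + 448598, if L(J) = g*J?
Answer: 504804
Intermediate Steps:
L(J) = -358*J
L(-157) + 448598 = -358*(-157) + 448598 = 56206 + 448598 = 504804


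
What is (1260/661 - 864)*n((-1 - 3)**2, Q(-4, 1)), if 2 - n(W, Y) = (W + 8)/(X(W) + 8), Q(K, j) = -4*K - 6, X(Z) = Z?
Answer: -569844/661 ≈ -862.09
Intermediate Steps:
Q(K, j) = -6 - 4*K
n(W, Y) = 1 (n(W, Y) = 2 - (W + 8)/(W + 8) = 2 - (8 + W)/(8 + W) = 2 - 1*1 = 2 - 1 = 1)
(1260/661 - 864)*n((-1 - 3)**2, Q(-4, 1)) = (1260/661 - 864)*1 = -569844/661*1 = -569844/661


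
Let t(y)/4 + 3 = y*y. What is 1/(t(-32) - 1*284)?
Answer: 1/3800 ≈ 0.00026316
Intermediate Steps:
t(y) = -12 + 4*y² (t(y) = -12 + 4*(y*y) = -12 + 4*y²)
1/(t(-32) - 1*284) = 1/((-12 + 4*(-32)²) - 1*284) = 1/((-12 + 4*1024) - 284) = 1/((-12 + 4096) - 284) = 1/(4084 - 284) = 1/3800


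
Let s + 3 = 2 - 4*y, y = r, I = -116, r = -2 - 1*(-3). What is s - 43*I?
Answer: 4983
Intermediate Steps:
r = 1 (r = -2 + 3 = 1)
y = 1
s = -5 (s = -3 + (2 - 4*1) = -3 + (2 - 4) = -3 - 2 = -5)
s - 43*I = -5 - 43*(-116) = -5 + 4988 = 4983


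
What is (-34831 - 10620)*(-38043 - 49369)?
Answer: 3972962812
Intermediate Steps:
(-34831 - 10620)*(-38043 - 49369) = -45451*(-87412) = 3972962812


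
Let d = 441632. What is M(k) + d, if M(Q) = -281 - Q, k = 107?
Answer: 441244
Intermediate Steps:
M(k) + d = (-281 - 1*107) + 441632 = (-281 - 107) + 441632 = -388 + 441632 = 441244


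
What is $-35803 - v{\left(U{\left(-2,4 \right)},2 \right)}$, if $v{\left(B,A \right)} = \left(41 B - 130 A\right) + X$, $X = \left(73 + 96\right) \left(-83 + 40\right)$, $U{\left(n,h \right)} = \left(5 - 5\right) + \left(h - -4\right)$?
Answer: $-28604$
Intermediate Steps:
$U{\left(n,h \right)} = 4 + h$ ($U{\left(n,h \right)} = 0 + \left(h + 4\right) = 0 + \left(4 + h\right) = 4 + h$)
$X = -7267$ ($X = 169 \left(-43\right) = -7267$)
$v{\left(B,A \right)} = -7267 - 130 A + 41 B$ ($v{\left(B,A \right)} = \left(41 B - 130 A\right) - 7267 = \left(- 130 A + 41 B\right) - 7267 = -7267 - 130 A + 41 B$)
$-35803 - v{\left(U{\left(-2,4 \right)},2 \right)} = -35803 - \left(-7267 - 260 + 41 \left(4 + 4\right)\right) = -35803 - \left(-7267 - 260 + 41 \cdot 8\right) = -35803 - \left(-7267 - 260 + 328\right) = -35803 - -7199 = -35803 + 7199 = -28604$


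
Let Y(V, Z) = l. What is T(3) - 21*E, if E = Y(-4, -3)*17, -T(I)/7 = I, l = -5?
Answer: 1764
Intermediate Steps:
T(I) = -7*I
Y(V, Z) = -5
E = -85 (E = -5*17 = -85)
T(3) - 21*E = -7*3 - 21*(-85) = -21 + 1785 = 1764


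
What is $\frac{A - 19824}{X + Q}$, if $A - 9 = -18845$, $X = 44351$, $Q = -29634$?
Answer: $- \frac{38660}{14717} \approx -2.6269$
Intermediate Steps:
$A = -18836$ ($A = 9 - 18845 = -18836$)
$\frac{A - 19824}{X + Q} = \frac{-18836 - 19824}{44351 - 29634} = - \frac{38660}{14717}$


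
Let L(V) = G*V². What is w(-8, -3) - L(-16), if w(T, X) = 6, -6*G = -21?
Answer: -890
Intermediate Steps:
G = 7/2 (G = -⅙*(-21) = 7/2 ≈ 3.5000)
L(V) = 7*V²/2
w(-8, -3) - L(-16) = 6 - 7*(-16)²/2 = 6 - 7*256/2 = 6 - 1*896 = 6 - 896 = -890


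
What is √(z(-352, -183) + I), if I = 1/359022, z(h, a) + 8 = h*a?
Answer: √8301984868300494/359022 ≈ 253.79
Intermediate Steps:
z(h, a) = -8 + a*h (z(h, a) = -8 + h*a = -8 + a*h)
I = 1/359022 ≈ 2.7853e-6
√(z(-352, -183) + I) = √((-8 - 183*(-352)) + 1/359022) = √((-8 + 64416) + 1/359022) = √(64408 + 1/359022) = √(23123888977/359022) = √8301984868300494/359022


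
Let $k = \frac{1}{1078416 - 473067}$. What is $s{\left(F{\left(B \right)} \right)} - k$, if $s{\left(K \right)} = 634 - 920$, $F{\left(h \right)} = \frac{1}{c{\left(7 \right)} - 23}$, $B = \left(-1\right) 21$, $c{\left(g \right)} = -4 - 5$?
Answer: $- \frac{173129815}{605349} \approx -286.0$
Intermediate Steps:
$c{\left(g \right)} = -9$
$B = -21$
$k = \frac{1}{605349}$ ($k = \frac{1}{1078416 - 473067} = \frac{1}{605349} \approx 1.6519 \cdot 10^{-6}$)
$F{\left(h \right)} = - \frac{1}{32}$ ($F{\left(h \right)} = \frac{1}{-9 - 23} = \frac{1}{-32} = - \frac{1}{32}$)
$s{\left(K \right)} = -286$
$s{\left(F{\left(B \right)} \right)} - k = -286 - \frac{1}{605349} = - \frac{173129815}{605349}$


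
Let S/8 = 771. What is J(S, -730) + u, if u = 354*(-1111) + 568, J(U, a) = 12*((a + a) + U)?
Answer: -336230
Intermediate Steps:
S = 6168 (S = 8*771 = 6168)
J(U, a) = 12*U + 24*a (J(U, a) = 12*(2*a + U) = 12*(U + 2*a) = 12*U + 24*a)
u = -392726 (u = -393294 + 568 = -392726)
J(S, -730) + u = (12*6168 + 24*(-730)) - 392726 = (74016 - 17520) - 392726 = 56496 - 392726 = -336230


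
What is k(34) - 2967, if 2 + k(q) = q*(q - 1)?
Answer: -1847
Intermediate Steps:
k(q) = -2 + q*(-1 + q) (k(q) = -2 + q*(q - 1) = -2 + q*(-1 + q))
k(34) - 2967 = (-2 + 34² - 1*34) - 2967 = (-2 + 1156 - 34) - 2967 = 1120 - 2967 = -1847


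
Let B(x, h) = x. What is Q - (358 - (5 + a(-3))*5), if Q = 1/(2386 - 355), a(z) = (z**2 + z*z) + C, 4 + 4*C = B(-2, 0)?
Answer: -1017529/4062 ≈ -250.50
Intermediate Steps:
C = -3/2 (C = -1 + (1/4)*(-2) = -1 - 1/2 = -3/2 ≈ -1.5000)
a(z) = -3/2 + 2*z**2 (a(z) = (z**2 + z*z) - 3/2 = (z**2 + z**2) - 3/2 = 2*z**2 - 3/2 = -3/2 + 2*z**2)
Q = 1/2031 ≈ 0.00049237
Q - (358 - (5 + a(-3))*5) = 1/2031 - (358 - (5 + (-3/2 + 2*(-3)**2))*5) = 1/2031 - (358 - (5 + (-3/2 + 2*9))*5) = 1/2031 - (358 - (5 + (-3/2 + 18))*5) = 1/2031 - (358 - (5 + 33/2)*5) = 1/2031 - (358 - 43*5/2) = 1/2031 - (358 - 1*215/2) = 1/2031 - (358 - 215/2) = 1/2031 - 1*501/2 = 1/2031 - 501/2 = -1017529/4062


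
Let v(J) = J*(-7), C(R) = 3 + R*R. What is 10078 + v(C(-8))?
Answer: 9609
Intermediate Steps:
C(R) = 3 + R²
v(J) = -7*J
10078 + v(C(-8)) = 10078 - 7*(3 + (-8)²) = 10078 - 7*(3 + 64) = 10078 - 7*67 = 10078 - 469 = 9609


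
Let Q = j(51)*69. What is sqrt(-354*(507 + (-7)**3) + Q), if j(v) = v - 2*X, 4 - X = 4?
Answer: 7*I*sqrt(1113) ≈ 233.53*I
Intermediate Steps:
X = 0 (X = 4 - 1*4 = 4 - 4 = 0)
j(v) = v (j(v) = v - 2*0 = v + 0 = v)
Q = 3519 (Q = 51*69 = 3519)
sqrt(-354*(507 + (-7)**3) + Q) = sqrt(-354*(507 + (-7)**3) + 3519) = sqrt(-354*(507 - 343) + 3519) = sqrt(-354*164 + 3519) = sqrt(-58056 + 3519) = sqrt(-54537) = 7*I*sqrt(1113)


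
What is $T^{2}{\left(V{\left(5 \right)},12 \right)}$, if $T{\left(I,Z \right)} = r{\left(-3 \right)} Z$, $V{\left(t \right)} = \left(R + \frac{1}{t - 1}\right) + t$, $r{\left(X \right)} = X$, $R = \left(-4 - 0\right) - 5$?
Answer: $1296$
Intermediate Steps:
$R = -9$ ($R = \left(-4 + 0\right) - 5 = -4 - 5 = -9$)
$V{\left(t \right)} = -9 + t + \frac{1}{-1 + t}$ ($V{\left(t \right)} = \left(-9 + \frac{1}{t - 1}\right) + t = \left(-9 + \frac{1}{-1 + t}\right) + t = -9 + t + \frac{1}{-1 + t}$)
$T{\left(I,Z \right)} = - 3 Z$
$T^{2}{\left(V{\left(5 \right)},12 \right)} = \left(\left(-3\right) 12\right)^{2} = \left(-36\right)^{2} = 1296$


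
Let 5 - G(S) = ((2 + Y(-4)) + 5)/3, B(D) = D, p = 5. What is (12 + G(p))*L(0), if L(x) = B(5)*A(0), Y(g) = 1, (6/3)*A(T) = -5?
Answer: -1075/6 ≈ -179.17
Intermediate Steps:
A(T) = -5/2 (A(T) = (½)*(-5) = -5/2)
L(x) = -25/2 (L(x) = 5*(-5/2) = -25/2)
G(S) = 7/3 (G(S) = 5 - ((2 + 1) + 5)/3 = 5 - (3 + 5)/3 = 5 - 8/3 = 7/3)
(12 + G(p))*L(0) = (12 + 7/3)*(-25/2) = (43/3)*(-25/2) = -1075/6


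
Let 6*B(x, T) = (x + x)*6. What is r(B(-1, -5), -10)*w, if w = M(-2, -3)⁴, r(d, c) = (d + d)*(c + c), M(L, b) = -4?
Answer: 20480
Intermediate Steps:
B(x, T) = 2*x (B(x, T) = ((x + x)*6)/6 = ((2*x)*6)/6 = (12*x)/6 = 2*x)
r(d, c) = 4*c*d (r(d, c) = (2*d)*(2*c) = 4*c*d)
w = 256 (w = (-4)⁴ = 256)
r(B(-1, -5), -10)*w = (4*(-10)*(2*(-1)))*256 = (4*(-10)*(-2))*256 = 80*256 = 20480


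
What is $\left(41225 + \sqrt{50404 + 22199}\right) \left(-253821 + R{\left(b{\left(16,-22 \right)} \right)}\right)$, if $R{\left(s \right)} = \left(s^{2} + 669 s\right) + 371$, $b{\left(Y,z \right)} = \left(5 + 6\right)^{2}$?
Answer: $-6507778500 - 473580 \sqrt{8067} \approx -6.5503 \cdot 10^{9}$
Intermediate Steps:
$b{\left(Y,z \right)} = 121$ ($b{\left(Y,z \right)} = 11^{2} = 121$)
$R{\left(s \right)} = 371 + s^{2} + 669 s$
$\left(41225 + \sqrt{50404 + 22199}\right) \left(-253821 + R{\left(b{\left(16,-22 \right)} \right)}\right) = \left(41225 + \sqrt{50404 + 22199}\right) \left(-253821 + \left(371 + 121^{2} + 669 \cdot 121\right)\right) = \left(41225 + \sqrt{72603}\right) \left(-253821 + \left(371 + 14641 + 80949\right)\right) = \left(41225 + 3 \sqrt{8067}\right) \left(-253821 + 95961\right) = \left(41225 + 3 \sqrt{8067}\right) \left(-157860\right) = -6507778500 - 473580 \sqrt{8067}$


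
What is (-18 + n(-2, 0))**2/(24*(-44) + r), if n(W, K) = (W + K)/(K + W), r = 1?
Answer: -289/1055 ≈ -0.27393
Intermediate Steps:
n(W, K) = 1 (n(W, K) = (K + W)/(K + W) = 1)
(-18 + n(-2, 0))**2/(24*(-44) + r) = (-18 + 1)**2/(24*(-44) + 1) = (-17)**2/(-1056 + 1) = 289/(-1055) = 289*(-1/1055) = -289/1055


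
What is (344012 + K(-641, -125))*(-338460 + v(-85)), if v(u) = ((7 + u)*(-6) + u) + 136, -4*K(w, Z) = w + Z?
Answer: -232640949987/2 ≈ -1.1632e+11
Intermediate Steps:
K(w, Z) = -Z/4 - w/4 (K(w, Z) = -(w + Z)/4 = -(Z + w)/4 = -Z/4 - w/4)
v(u) = 94 - 5*u (v(u) = ((-42 - 6*u) + u) + 136 = (-42 - 5*u) + 136 = 94 - 5*u)
(344012 + K(-641, -125))*(-338460 + v(-85)) = (344012 + (-¼*(-125) - ¼*(-641)))*(-338460 + (94 - 5*(-85))) = (344012 + (125/4 + 641/4))*(-338460 + (94 + 425)) = (344012 + 383/2)*(-338460 + 519) = (688407/2)*(-337941) = -232640949987/2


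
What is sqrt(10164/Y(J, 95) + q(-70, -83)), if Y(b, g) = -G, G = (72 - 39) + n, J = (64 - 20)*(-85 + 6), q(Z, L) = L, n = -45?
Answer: 2*sqrt(191) ≈ 27.641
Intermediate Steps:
J = -3476 (J = 44*(-79) = -3476)
G = -12 (G = (72 - 39) - 45 = 33 - 45 = -12)
Y(b, g) = 12 (Y(b, g) = -1*(-12) = 12)
sqrt(10164/Y(J, 95) + q(-70, -83)) = sqrt(10164/12 - 83) = sqrt(10164*(1/12) - 83) = sqrt(847 - 83) = sqrt(764) = 2*sqrt(191)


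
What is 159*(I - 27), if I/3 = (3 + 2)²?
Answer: 7632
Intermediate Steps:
I = 75 (I = 3*(3 + 2)² = 3*5² = 3*25 = 75)
159*(I - 27) = 159*(75 - 27) = 159*48 = 7632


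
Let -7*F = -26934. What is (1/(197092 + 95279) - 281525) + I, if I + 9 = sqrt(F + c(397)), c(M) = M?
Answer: -82312377113/292371 + sqrt(207991)/7 ≈ -2.8147e+5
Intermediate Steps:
F = 26934/7 (F = -1/7*(-26934) = 26934/7 ≈ 3847.7)
I = -9 + sqrt(207991)/7 (I = -9 + sqrt(26934/7 + 397) = -9 + sqrt(29713/7) = -9 + sqrt(207991)/7 ≈ 56.151)
(1/(197092 + 95279) - 281525) + I = (1/(197092 + 95279) - 281525) + (-9 + sqrt(207991)/7) = (1/292371 - 281525) + (-9 + sqrt(207991)/7) = -82309745774/292371 + (-9 + sqrt(207991)/7) = -82312377113/292371 + sqrt(207991)/7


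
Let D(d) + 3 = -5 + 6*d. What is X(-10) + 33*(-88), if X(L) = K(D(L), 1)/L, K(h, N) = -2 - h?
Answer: -14553/5 ≈ -2910.6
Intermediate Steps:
D(d) = -8 + 6*d (D(d) = -3 + (-5 + 6*d) = -8 + 6*d)
X(L) = (6 - 6*L)/L (X(L) = (-2 - (-8 + 6*L))/L = (-2 + (8 - 6*L))/L = (6 - 6*L)/L)
X(-10) + 33*(-88) = (-6 + 6/(-10)) + 33*(-88) = (-6 + 6*(-⅒)) - 2904 = (-6 - ⅗) - 2904 = -33/5 - 2904 = -14553/5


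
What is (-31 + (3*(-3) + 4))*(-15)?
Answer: 540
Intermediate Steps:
(-31 + (3*(-3) + 4))*(-15) = (-31 + (-9 + 4))*(-15) = (-31 - 5)*(-15) = -36*(-15) = 540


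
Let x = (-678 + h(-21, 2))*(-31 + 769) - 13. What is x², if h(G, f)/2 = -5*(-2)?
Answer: 235823870689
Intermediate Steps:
h(G, f) = 20 (h(G, f) = 2*(-5*(-2)) = 2*10 = 20)
x = -485617 (x = (-678 + 20)*(-31 + 769) - 13 = -658*738 - 13 = -485604 - 13 = -485617)
x² = (-485617)² = 235823870689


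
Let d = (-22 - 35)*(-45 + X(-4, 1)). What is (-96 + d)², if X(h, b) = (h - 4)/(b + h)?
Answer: 5368489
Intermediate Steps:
X(h, b) = (-4 + h)/(b + h)
d = 2413 (d = (-22 - 35)*(-45 + (-4 - 4)/(1 - 4)) = -57*(-45 - 8/(-3)) = -57*(-45 - ⅓*(-8)) = -57*(-45 + 8/3) = -57*(-127/3) = 2413)
(-96 + d)² = (-96 + 2413)² = 2317² = 5368489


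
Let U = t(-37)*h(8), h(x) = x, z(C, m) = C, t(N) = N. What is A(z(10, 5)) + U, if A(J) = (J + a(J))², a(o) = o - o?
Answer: -196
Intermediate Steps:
a(o) = 0
A(J) = J² (A(J) = (J + 0)² = J²)
U = -296 (U = -37*8 = -296)
A(z(10, 5)) + U = 10² - 296 = 100 - 296 = -196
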